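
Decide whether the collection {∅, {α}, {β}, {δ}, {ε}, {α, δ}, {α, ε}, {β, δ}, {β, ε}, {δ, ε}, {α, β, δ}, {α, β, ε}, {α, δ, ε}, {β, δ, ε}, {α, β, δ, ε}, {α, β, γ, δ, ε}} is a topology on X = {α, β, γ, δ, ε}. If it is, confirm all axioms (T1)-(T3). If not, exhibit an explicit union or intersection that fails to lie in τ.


τ is NOT a topology on X.

Axiom (T1): ∅ ∈ τ? Yes; X ∈ τ? Yes.
Axiom (T2/T3): check pairwise unions and intersections of members of τ.
Counterexample for (T2): {α} ∪ {β} = {α, β} ∉ τ. Therefore τ is NOT a topology.


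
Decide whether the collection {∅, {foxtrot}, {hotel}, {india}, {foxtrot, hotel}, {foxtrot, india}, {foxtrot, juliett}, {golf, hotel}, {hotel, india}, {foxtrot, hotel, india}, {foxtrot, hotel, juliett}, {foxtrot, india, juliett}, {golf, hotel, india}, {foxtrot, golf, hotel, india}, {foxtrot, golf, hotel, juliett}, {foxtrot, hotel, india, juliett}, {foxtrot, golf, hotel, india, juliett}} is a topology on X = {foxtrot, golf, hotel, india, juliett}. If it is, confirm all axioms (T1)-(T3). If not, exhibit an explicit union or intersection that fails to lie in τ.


τ is NOT a topology on X.

Axiom (T1): ∅ ∈ τ? Yes; X ∈ τ? Yes.
Axiom (T2/T3): check pairwise unions and intersections of members of τ.
Counterexample for (T2): {foxtrot} ∪ {golf, hotel} = {foxtrot, golf, hotel} ∉ τ. Therefore τ is NOT a topology.


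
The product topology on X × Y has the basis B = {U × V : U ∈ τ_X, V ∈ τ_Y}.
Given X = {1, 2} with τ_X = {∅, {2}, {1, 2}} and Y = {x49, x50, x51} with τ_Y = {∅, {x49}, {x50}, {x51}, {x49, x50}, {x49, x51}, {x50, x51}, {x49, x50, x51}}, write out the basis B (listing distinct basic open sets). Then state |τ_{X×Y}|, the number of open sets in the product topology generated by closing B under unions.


Basis B = {∅ × ∅, {2} × {x49}, {2} × {x50}, {2} × {x51}, {1, 2} × {x49}, {1, 2} × {x50}, {1, 2} × {x51}, {2} × {x49, x50}, {2} × {x49, x51}, {2} × {x50, x51}, {2} × {x49, x50, x51}, {1, 2} × {x49, x50}, {1, 2} × {x49, x51}, {1, 2} × {x50, x51}, {1, 2} × {x49, x50, x51}}; |τ_{X×Y}| = 27.

Enumerate products U × V with U ∈ τ_X, V ∈ τ_Y (deduplicated):
  ∅ × ∅ = {} (∅)
  {2} × {x49} = {(2,x49)}
  {2} × {x50} = {(2,x50)}
  {2} × {x51} = {(2,x51)}
  {1, 2} × {x49} = {(1,x49), (2,x49)}
  {1, 2} × {x50} = {(1,x50), (2,x50)}
  {1, 2} × {x51} = {(1,x51), (2,x51)}
  {2} × {x49, x50} = {(2,x49), (2,x50)}
  {2} × {x49, x51} = {(2,x49), (2,x51)}
  {2} × {x50, x51} = {(2,x50), (2,x51)}
  {2} × {x49, x50, x51} = {(2,x49), (2,x50), (2,x51)}
  {1, 2} × {x49, x50} = {(1,x49), (1,x50), (2,x49), (2,x50)}
  {1, 2} × {x49, x51} = {(1,x49), (1,x51), (2,x49), (2,x51)}
  {1, 2} × {x50, x51} = {(1,x50), (1,x51), (2,x50), (2,x51)}
  {1, 2} × {x49, x50, x51} = {(1,x49), (1,x50), (1,x51), (2,x49), (2,x50), (2,x51)}
These 15 distinct sets form the basis B.
Close under arbitrary unions to get τ_{X×Y}; counting gives |τ_{X×Y}| = 27.


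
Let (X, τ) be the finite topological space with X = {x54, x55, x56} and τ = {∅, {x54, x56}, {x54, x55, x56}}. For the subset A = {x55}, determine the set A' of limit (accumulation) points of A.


A' = ∅

For each x ∈ X, list the open sets U ∈ τ with x ∈ U, then check whether U ∩ (A ∖ {x}) ≠ ∅ for every such U.
  x = x54: open {x54, x56} ∋ x has {x54, x56} ∩ (A ∖ {x54}) = ∅, so x is NOT a limit point.
  x = x55: open {x54, x55, x56} ∋ x has {x54, x55, x56} ∩ (A ∖ {x55}) = ∅, so x is NOT a limit point.
  x = x56: open {x54, x56} ∋ x has {x54, x56} ∩ (A ∖ {x56}) = ∅, so x is NOT a limit point.
Collecting: A' = ∅.


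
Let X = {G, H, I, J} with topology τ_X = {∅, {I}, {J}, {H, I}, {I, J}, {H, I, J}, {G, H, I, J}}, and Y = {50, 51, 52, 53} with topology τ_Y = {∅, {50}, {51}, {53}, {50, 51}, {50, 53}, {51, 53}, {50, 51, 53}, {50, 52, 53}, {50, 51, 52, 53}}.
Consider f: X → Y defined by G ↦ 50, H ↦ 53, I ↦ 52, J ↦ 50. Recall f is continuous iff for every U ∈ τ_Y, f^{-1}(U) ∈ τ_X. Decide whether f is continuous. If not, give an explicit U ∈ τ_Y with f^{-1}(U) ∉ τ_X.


f is NOT continuous.

Compute f^{-1}(U) for each U ∈ τ_Y:
  U = ∅: f^{-1}(U) = ∅ ∈ τ_X ✓.
  U = {50}: f^{-1}(U) = {G, J} ∉ τ_X ✗.
  U = {51}: f^{-1}(U) = ∅ ∈ τ_X ✓.
  U = {53}: f^{-1}(U) = {H} ∉ τ_X ✗.
  U = {50, 51}: f^{-1}(U) = {G, J} ∉ τ_X ✗.
  U = {50, 53}: f^{-1}(U) = {G, H, J} ∉ τ_X ✗.
  U = {51, 53}: f^{-1}(U) = {H} ∉ τ_X ✗.
  U = {50, 51, 53}: f^{-1}(U) = {G, H, J} ∉ τ_X ✗.
  U = {50, 52, 53}: f^{-1}(U) = {G, H, I, J} ∈ τ_X ✓.
  U = {50, 51, 52, 53}: f^{-1}(U) = {G, H, I, J} ∈ τ_X ✓.
Found U = {50} with f^{-1}(U) = {G, J} not in τ_X. Therefore f is NOT continuous.


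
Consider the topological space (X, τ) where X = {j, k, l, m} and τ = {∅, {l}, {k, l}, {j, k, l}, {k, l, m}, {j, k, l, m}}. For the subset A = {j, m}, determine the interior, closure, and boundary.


int(A) = ∅, cl(A) = {j, m}, ∂A = {j, m}.

Closed sets in (X, τ) are complements of opens:
  closed(X, τ) = {∅, {j}, {m}, {j, m}, {j, k, m}, {j, k, l, m}}.
int(A) = ⋃ {U ∈ τ : U ⊆ A}. Opens contained in A: ∅.
Taking the union of these: int(A) = ∅.
cl(A) = ⋂ {C closed : A ⊆ C}. Closed sets containing A: {j, m}, {j, k, m}, {j, k, l, m}.
Intersecting these: cl(A) = {j, m}.
∂A = cl(A) ∖ int(A) = {j, m} ∖ ∅ = {j, m}.


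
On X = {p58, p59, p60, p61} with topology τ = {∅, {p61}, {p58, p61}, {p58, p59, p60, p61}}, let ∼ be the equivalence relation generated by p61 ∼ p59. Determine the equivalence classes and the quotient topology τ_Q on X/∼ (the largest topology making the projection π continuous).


X/∼ = {[p58], [p59=p61], [p60]}; |τ_Q| = 2.

Equivalence classes: [p58], [p59=p61], [p60].
Quotient map π: X → X/∼ sends p58 ↦ [p58], p59 ↦ [p59=p61], p60 ↦ [p60], p61 ↦ [p59=p61].
For each subset V ⊆ X/∼, compute π^{-1}(V) ⊆ X and check whether π^{-1}(V) ∈ τ. V is open in τ_Q iff π^{-1}(V) ∈ τ.
  V = {}: π^{-1}(V) = ∅ ∈ τ ✓.
  V = {[p58]}: π^{-1}(V) = {p58} ∉ τ ✗.
  V = {[p59=p61]}: π^{-1}(V) = {p59, p61} ∉ τ ✗.
  V = {[p58], [p59=p61]}: π^{-1}(V) = {p58, p59, p61} ∉ τ ✗.
  V = {[p60]}: π^{-1}(V) = {p60} ∉ τ ✗.
  V = {[p58], [p60]}: π^{-1}(V) = {p58, p60} ∉ τ ✗.
  V = {[p59=p61], [p60]}: π^{-1}(V) = {p59, p60, p61} ∉ τ ✗.
  V = {[p58], [p59=p61], [p60]}: π^{-1}(V) = {p58, p59, p60, p61} ∈ τ ✓.
Open sets in the quotient: τ_Q = {{}, {[p58], [p59=p61], [p60]}} (2 elements).


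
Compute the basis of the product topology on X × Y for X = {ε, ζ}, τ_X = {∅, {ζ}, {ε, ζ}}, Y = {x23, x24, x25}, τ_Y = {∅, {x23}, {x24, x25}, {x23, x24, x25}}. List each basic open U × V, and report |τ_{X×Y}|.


Basis B = {∅ × ∅, {ζ} × {x23}, {ε, ζ} × {x23}, {ζ} × {x24, x25}, {ζ} × {x23, x24, x25}, {ε, ζ} × {x24, x25}, {ε, ζ} × {x23, x24, x25}}; |τ_{X×Y}| = 9.

Enumerate products U × V with U ∈ τ_X, V ∈ τ_Y (deduplicated):
  ∅ × ∅ = {} (∅)
  {ζ} × {x23} = {(ζ,x23)}
  {ε, ζ} × {x23} = {(ε,x23), (ζ,x23)}
  {ζ} × {x24, x25} = {(ζ,x24), (ζ,x25)}
  {ζ} × {x23, x24, x25} = {(ζ,x23), (ζ,x24), (ζ,x25)}
  {ε, ζ} × {x24, x25} = {(ε,x24), (ε,x25), (ζ,x24), (ζ,x25)}
  {ε, ζ} × {x23, x24, x25} = {(ε,x23), (ε,x24), (ε,x25), (ζ,x23), (ζ,x24), (ζ,x25)}
These 7 distinct sets form the basis B.
Close under arbitrary unions to get τ_{X×Y}; counting gives |τ_{X×Y}| = 9.


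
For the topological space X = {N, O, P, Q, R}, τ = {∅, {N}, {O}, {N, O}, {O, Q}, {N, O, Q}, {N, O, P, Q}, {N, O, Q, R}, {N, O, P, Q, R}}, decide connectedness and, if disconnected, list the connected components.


(X, τ) is connected.

Find clopen sets (U ∈ τ with X ∖ U ∈ τ):
  U = ∅, X ∖ U = {N, O, P, Q, R} — both open, so U is clopen.
  U = {N, O, P, Q, R}, X ∖ U = ∅ — both open, so U is clopen.
Only trivial clopens (∅ and X) exist, so (X, τ) is connected.
Compute connected components by grouping points that agree on all clopens:
  component: {N, O, P, Q, R}


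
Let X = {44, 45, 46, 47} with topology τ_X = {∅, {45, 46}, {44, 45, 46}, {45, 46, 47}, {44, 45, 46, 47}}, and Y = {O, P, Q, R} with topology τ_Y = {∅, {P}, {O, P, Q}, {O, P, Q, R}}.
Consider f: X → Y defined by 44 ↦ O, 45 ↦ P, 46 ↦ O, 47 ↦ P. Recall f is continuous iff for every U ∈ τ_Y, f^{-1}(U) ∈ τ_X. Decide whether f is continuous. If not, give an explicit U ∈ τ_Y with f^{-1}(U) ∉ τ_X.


f is NOT continuous.

Compute f^{-1}(U) for each U ∈ τ_Y:
  U = ∅: f^{-1}(U) = ∅ ∈ τ_X ✓.
  U = {P}: f^{-1}(U) = {45, 47} ∉ τ_X ✗.
  U = {O, P, Q}: f^{-1}(U) = {44, 45, 46, 47} ∈ τ_X ✓.
  U = {O, P, Q, R}: f^{-1}(U) = {44, 45, 46, 47} ∈ τ_X ✓.
Found U = {P} with f^{-1}(U) = {45, 47} not in τ_X. Therefore f is NOT continuous.


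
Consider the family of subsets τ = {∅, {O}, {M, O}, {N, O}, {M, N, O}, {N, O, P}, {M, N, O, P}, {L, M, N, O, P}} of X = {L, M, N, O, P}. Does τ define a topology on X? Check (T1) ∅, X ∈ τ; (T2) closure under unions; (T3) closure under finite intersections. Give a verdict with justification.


τ IS a topology on X.

Axiom (T1): ∅ ∈ τ? Yes; X ∈ τ? Yes.
Axiom (T2/T3): check pairwise unions and intersections of members of τ.
All pairwise intersections and unions checked — each lies in τ. Therefore τ satisfies (T1), (T2), (T3): it IS a topology on X.


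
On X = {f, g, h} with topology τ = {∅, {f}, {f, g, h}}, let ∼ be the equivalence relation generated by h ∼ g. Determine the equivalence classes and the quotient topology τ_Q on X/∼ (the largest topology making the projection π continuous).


X/∼ = {[f], [g=h]}; |τ_Q| = 3.

Equivalence classes: [f], [g=h].
Quotient map π: X → X/∼ sends f ↦ [f], g ↦ [g=h], h ↦ [g=h].
For each subset V ⊆ X/∼, compute π^{-1}(V) ⊆ X and check whether π^{-1}(V) ∈ τ. V is open in τ_Q iff π^{-1}(V) ∈ τ.
  V = {}: π^{-1}(V) = ∅ ∈ τ ✓.
  V = {[f]}: π^{-1}(V) = {f} ∈ τ ✓.
  V = {[g=h]}: π^{-1}(V) = {g, h} ∉ τ ✗.
  V = {[f], [g=h]}: π^{-1}(V) = {f, g, h} ∈ τ ✓.
Open sets in the quotient: τ_Q = {{}, {[f]}, {[f], [g=h]}} (3 elements).


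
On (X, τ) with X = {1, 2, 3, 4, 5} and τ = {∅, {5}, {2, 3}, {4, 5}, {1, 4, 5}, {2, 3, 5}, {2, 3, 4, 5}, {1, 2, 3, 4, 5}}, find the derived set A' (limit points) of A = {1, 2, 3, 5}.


A' = {1, 2, 3, 4}

For each x ∈ X, list the open sets U ∈ τ with x ∈ U, then check whether U ∩ (A ∖ {x}) ≠ ∅ for every such U.
  x = 1: opens ∋ x are {1, 4, 5}, {1, 2, 3, 4, 5}; each meets A ∖ {1}, so x IS a limit point.
  x = 2: opens ∋ x are {2, 3}, {2, 3, 5}, {2, 3, 4, 5}, {1, 2, 3, 4, 5}; each meets A ∖ {2}, so x IS a limit point.
  x = 3: opens ∋ x are {2, 3}, {2, 3, 5}, {2, 3, 4, 5}, {1, 2, 3, 4, 5}; each meets A ∖ {3}, so x IS a limit point.
  x = 4: opens ∋ x are {4, 5}, {1, 4, 5}, {2, 3, 4, 5}, {1, 2, 3, 4, 5}; each meets A ∖ {4}, so x IS a limit point.
  x = 5: open {5} ∋ x has {5} ∩ (A ∖ {5}) = ∅, so x is NOT a limit point.
Collecting: A' = {1, 2, 3, 4}.


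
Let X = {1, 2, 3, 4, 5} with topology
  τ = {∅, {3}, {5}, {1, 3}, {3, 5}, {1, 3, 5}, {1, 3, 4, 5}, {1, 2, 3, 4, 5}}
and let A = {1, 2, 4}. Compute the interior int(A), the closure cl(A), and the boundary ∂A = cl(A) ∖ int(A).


int(A) = ∅, cl(A) = {1, 2, 4}, ∂A = {1, 2, 4}.

Closed sets in (X, τ) are complements of opens:
  closed(X, τ) = {∅, {2}, {2, 4}, {1, 2, 4}, {2, 4, 5}, {1, 2, 3, 4}, {1, 2, 4, 5}, {1, 2, 3, 4, 5}}.
int(A) = ⋃ {U ∈ τ : U ⊆ A}. Opens contained in A: ∅.
Taking the union of these: int(A) = ∅.
cl(A) = ⋂ {C closed : A ⊆ C}. Closed sets containing A: {1, 2, 4}, {1, 2, 3, 4}, {1, 2, 4, 5}, {1, 2, 3, 4, 5}.
Intersecting these: cl(A) = {1, 2, 4}.
∂A = cl(A) ∖ int(A) = {1, 2, 4} ∖ ∅ = {1, 2, 4}.


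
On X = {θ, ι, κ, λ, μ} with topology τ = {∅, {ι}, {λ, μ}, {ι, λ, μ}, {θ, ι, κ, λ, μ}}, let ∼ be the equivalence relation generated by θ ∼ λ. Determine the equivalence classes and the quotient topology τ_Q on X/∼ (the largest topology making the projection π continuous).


X/∼ = {[θ=λ], [ι], [κ], [μ]}; |τ_Q| = 3.

Equivalence classes: [θ=λ], [ι], [κ], [μ].
Quotient map π: X → X/∼ sends θ ↦ [θ=λ], ι ↦ [ι], κ ↦ [κ], λ ↦ [θ=λ], μ ↦ [μ].
For each subset V ⊆ X/∼, compute π^{-1}(V) ⊆ X and check whether π^{-1}(V) ∈ τ. V is open in τ_Q iff π^{-1}(V) ∈ τ.
  V = {}: π^{-1}(V) = ∅ ∈ τ ✓.
  V = {[θ=λ]}: π^{-1}(V) = {θ, λ} ∉ τ ✗.
  V = {[ι]}: π^{-1}(V) = {ι} ∈ τ ✓.
  V = {[θ=λ], [ι]}: π^{-1}(V) = {θ, ι, λ} ∉ τ ✗.
  V = {[κ]}: π^{-1}(V) = {κ} ∉ τ ✗.
  V = {[θ=λ], [κ]}: π^{-1}(V) = {θ, κ, λ} ∉ τ ✗.
  V = {[ι], [κ]}: π^{-1}(V) = {ι, κ} ∉ τ ✗.
  V = {[θ=λ], [ι], [κ]}: π^{-1}(V) = {θ, ι, κ, λ} ∉ τ ✗.
  V = {[μ]}: π^{-1}(V) = {μ} ∉ τ ✗.
  V = {[θ=λ], [μ]}: π^{-1}(V) = {θ, λ, μ} ∉ τ ✗.
  V = {[ι], [μ]}: π^{-1}(V) = {ι, μ} ∉ τ ✗.
  V = {[θ=λ], [ι], [μ]}: π^{-1}(V) = {θ, ι, λ, μ} ∉ τ ✗.
  V = {[κ], [μ]}: π^{-1}(V) = {κ, μ} ∉ τ ✗.
  V = {[θ=λ], [κ], [μ]}: π^{-1}(V) = {θ, κ, λ, μ} ∉ τ ✗.
  V = {[ι], [κ], [μ]}: π^{-1}(V) = {ι, κ, μ} ∉ τ ✗.
  V = {[θ=λ], [ι], [κ], [μ]}: π^{-1}(V) = {θ, ι, κ, λ, μ} ∈ τ ✓.
Open sets in the quotient: τ_Q = {{}, {[ι]}, {[θ=λ], [ι], [κ], [μ]}} (3 elements).


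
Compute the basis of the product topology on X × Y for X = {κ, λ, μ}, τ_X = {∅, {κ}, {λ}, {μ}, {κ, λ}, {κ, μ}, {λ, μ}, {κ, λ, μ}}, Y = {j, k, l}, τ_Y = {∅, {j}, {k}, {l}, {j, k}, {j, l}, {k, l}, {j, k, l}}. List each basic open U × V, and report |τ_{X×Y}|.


Basis B = {∅ × ∅, {κ} × {j}, {κ} × {k}, {κ} × {l}, {λ} × {j}, {λ} × {k}, {λ} × {l}, {μ} × {j}, {μ} × {k}, {μ} × {l}, {κ} × {j, k}, {κ} × {j, l}, {κ, λ} × {j}, {κ, μ} × {j}, {κ} × {k, l}, {κ, λ} × {k}, {κ, μ} × {k}, {κ, λ} × {l}, {κ, μ} × {l}, {λ} × {j, k}, {λ} × {j, l}, {λ, μ} × {j}, {λ} × {k, l}, {λ, μ} × {k}, {λ, μ} × {l}, {μ} × {j, k}, {μ} × {j, l}, {μ} × {k, l}, {κ} × {j, k, l}, {κ, λ, μ} × {j}, {κ, λ, μ} × {k}, {κ, λ, μ} × {l}, {λ} × {j, k, l}, {μ} × {j, k, l}, {κ, λ} × {j, k}, {κ, μ} × {j, k}, {κ, λ} × {j, l}, {κ, μ} × {j, l}, {κ, λ} × {k, l}, {κ, μ} × {k, l}, {λ, μ} × {j, k}, {λ, μ} × {j, l}, {λ, μ} × {k, l}, {κ, λ} × {j, k, l}, {κ, μ} × {j, k, l}, {κ, λ, μ} × {j, k}, {κ, λ, μ} × {j, l}, {κ, λ, μ} × {k, l}, {λ, μ} × {j, k, l}, {κ, λ, μ} × {j, k, l}}; |τ_{X×Y}| = 512.

Enumerate products U × V with U ∈ τ_X, V ∈ τ_Y (deduplicated):
  ∅ × ∅ = {} (∅)
  {κ} × {j} = {(κ,j)}
  {κ} × {k} = {(κ,k)}
  {κ} × {l} = {(κ,l)}
  {λ} × {j} = {(λ,j)}
  {λ} × {k} = {(λ,k)}
  {λ} × {l} = {(λ,l)}
  {μ} × {j} = {(μ,j)}
  {μ} × {k} = {(μ,k)}
  {μ} × {l} = {(μ,l)}
  {κ} × {j, k} = {(κ,j), (κ,k)}
  {κ} × {j, l} = {(κ,j), (κ,l)}
  {κ, λ} × {j} = {(κ,j), (λ,j)}
  {κ, μ} × {j} = {(κ,j), (μ,j)}
  {κ} × {k, l} = {(κ,k), (κ,l)}
  {κ, λ} × {k} = {(κ,k), (λ,k)}
  {κ, μ} × {k} = {(κ,k), (μ,k)}
  {κ, λ} × {l} = {(κ,l), (λ,l)}
  {κ, μ} × {l} = {(κ,l), (μ,l)}
  {λ} × {j, k} = {(λ,j), (λ,k)}
  {λ} × {j, l} = {(λ,j), (λ,l)}
  {λ, μ} × {j} = {(λ,j), (μ,j)}
  {λ} × {k, l} = {(λ,k), (λ,l)}
  {λ, μ} × {k} = {(λ,k), (μ,k)}
  {λ, μ} × {l} = {(λ,l), (μ,l)}
  {μ} × {j, k} = {(μ,j), (μ,k)}
  {μ} × {j, l} = {(μ,j), (μ,l)}
  {μ} × {k, l} = {(μ,k), (μ,l)}
  {κ} × {j, k, l} = {(κ,j), (κ,k), (κ,l)}
  {κ, λ, μ} × {j} = {(κ,j), (λ,j), (μ,j)}
  {κ, λ, μ} × {k} = {(κ,k), (λ,k), (μ,k)}
  {κ, λ, μ} × {l} = {(κ,l), (λ,l), (μ,l)}
  {λ} × {j, k, l} = {(λ,j), (λ,k), (λ,l)}
  {μ} × {j, k, l} = {(μ,j), (μ,k), (μ,l)}
  {κ, λ} × {j, k} = {(κ,j), (κ,k), (λ,j), (λ,k)}
  {κ, μ} × {j, k} = {(κ,j), (κ,k), (μ,j), (μ,k)}
  {κ, λ} × {j, l} = {(κ,j), (κ,l), (λ,j), (λ,l)}
  {κ, μ} × {j, l} = {(κ,j), (κ,l), (μ,j), (μ,l)}
  {κ, λ} × {k, l} = {(κ,k), (κ,l), (λ,k), (λ,l)}
  {κ, μ} × {k, l} = {(κ,k), (κ,l), (μ,k), (μ,l)}
  {λ, μ} × {j, k} = {(λ,j), (λ,k), (μ,j), (μ,k)}
  {λ, μ} × {j, l} = {(λ,j), (λ,l), (μ,j), (μ,l)}
  {λ, μ} × {k, l} = {(λ,k), (λ,l), (μ,k), (μ,l)}
  {κ, λ} × {j, k, l} = {(κ,j), (κ,k), (κ,l), (λ,j), (λ,k), (λ,l)}
  {κ, μ} × {j, k, l} = {(κ,j), (κ,k), (κ,l), (μ,j), (μ,k), (μ,l)}
  {κ, λ, μ} × {j, k} = {(κ,j), (κ,k), (λ,j), (λ,k), (μ,j), (μ,k)}
  {κ, λ, μ} × {j, l} = {(κ,j), (κ,l), (λ,j), (λ,l), (μ,j), (μ,l)}
  {κ, λ, μ} × {k, l} = {(κ,k), (κ,l), (λ,k), (λ,l), (μ,k), (μ,l)}
  {λ, μ} × {j, k, l} = {(λ,j), (λ,k), (λ,l), (μ,j), (μ,k), (μ,l)}
  {κ, λ, μ} × {j, k, l} = {(κ,j), (κ,k), (κ,l), (λ,j), (λ,k), (λ,l), (μ,j), (μ,k), (μ,l)}
These 50 distinct sets form the basis B.
Close under arbitrary unions to get τ_{X×Y}; counting gives |τ_{X×Y}| = 512.


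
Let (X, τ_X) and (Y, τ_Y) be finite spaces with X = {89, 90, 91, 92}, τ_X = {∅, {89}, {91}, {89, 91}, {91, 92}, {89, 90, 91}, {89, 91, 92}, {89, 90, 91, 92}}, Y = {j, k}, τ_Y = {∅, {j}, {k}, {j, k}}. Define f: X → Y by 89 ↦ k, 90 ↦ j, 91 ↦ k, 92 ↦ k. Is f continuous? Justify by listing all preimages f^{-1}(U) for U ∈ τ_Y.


f is NOT continuous.

Compute f^{-1}(U) for each U ∈ τ_Y:
  U = ∅: f^{-1}(U) = ∅ ∈ τ_X ✓.
  U = {j}: f^{-1}(U) = {90} ∉ τ_X ✗.
  U = {k}: f^{-1}(U) = {89, 91, 92} ∈ τ_X ✓.
  U = {j, k}: f^{-1}(U) = {89, 90, 91, 92} ∈ τ_X ✓.
Found U = {j} with f^{-1}(U) = {90} not in τ_X. Therefore f is NOT continuous.


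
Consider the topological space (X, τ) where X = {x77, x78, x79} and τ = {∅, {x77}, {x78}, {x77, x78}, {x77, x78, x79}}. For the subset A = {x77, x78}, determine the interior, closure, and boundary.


int(A) = {x77, x78}, cl(A) = {x77, x78, x79}, ∂A = {x79}.

Closed sets in (X, τ) are complements of opens:
  closed(X, τ) = {∅, {x79}, {x77, x79}, {x78, x79}, {x77, x78, x79}}.
int(A) = ⋃ {U ∈ τ : U ⊆ A}. Opens contained in A: ∅, {x77}, {x78}, {x77, x78}.
Taking the union of these: int(A) = {x77, x78}.
cl(A) = ⋂ {C closed : A ⊆ C}. Closed sets containing A: {x77, x78, x79}.
Intersecting these: cl(A) = {x77, x78, x79}.
∂A = cl(A) ∖ int(A) = {x77, x78, x79} ∖ {x77, x78} = {x79}.


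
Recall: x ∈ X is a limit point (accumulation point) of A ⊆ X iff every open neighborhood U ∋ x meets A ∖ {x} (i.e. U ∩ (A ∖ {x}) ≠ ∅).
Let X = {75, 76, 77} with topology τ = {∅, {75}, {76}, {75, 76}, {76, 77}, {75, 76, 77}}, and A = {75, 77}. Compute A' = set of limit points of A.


A' = ∅

For each x ∈ X, list the open sets U ∈ τ with x ∈ U, then check whether U ∩ (A ∖ {x}) ≠ ∅ for every such U.
  x = 75: open {75} ∋ x has {75} ∩ (A ∖ {75}) = ∅, so x is NOT a limit point.
  x = 76: open {76} ∋ x has {76} ∩ (A ∖ {76}) = ∅, so x is NOT a limit point.
  x = 77: open {76, 77} ∋ x has {76, 77} ∩ (A ∖ {77}) = ∅, so x is NOT a limit point.
Collecting: A' = ∅.


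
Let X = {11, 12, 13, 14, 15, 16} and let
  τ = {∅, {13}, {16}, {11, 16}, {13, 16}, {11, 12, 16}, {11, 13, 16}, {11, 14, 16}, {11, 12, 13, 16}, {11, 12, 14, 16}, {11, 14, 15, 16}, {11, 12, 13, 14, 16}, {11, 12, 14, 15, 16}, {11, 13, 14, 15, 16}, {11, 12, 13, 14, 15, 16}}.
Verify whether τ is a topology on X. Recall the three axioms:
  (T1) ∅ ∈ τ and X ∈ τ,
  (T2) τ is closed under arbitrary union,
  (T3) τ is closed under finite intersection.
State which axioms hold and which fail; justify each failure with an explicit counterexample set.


τ is NOT a topology on X.

Axiom (T1): ∅ ∈ τ? Yes; X ∈ τ? Yes.
Axiom (T2/T3): check pairwise unions and intersections of members of τ.
Counterexample for (T2): {13} ∪ {11, 14, 16} = {11, 13, 14, 16} ∉ τ. Therefore τ is NOT a topology.


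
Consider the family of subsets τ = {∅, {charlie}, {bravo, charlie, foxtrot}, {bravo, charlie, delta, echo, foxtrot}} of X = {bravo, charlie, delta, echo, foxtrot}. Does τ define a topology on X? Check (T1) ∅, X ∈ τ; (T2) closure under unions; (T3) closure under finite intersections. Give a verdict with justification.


τ IS a topology on X.

Axiom (T1): ∅ ∈ τ? Yes; X ∈ τ? Yes.
Axiom (T2/T3): check pairwise unions and intersections of members of τ.
All pairwise intersections and unions checked — each lies in τ. Therefore τ satisfies (T1), (T2), (T3): it IS a topology on X.


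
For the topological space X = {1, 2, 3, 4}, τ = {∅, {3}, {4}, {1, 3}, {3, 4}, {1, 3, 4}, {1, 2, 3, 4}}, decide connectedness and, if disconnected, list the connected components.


(X, τ) is connected.

Find clopen sets (U ∈ τ with X ∖ U ∈ τ):
  U = ∅, X ∖ U = {1, 2, 3, 4} — both open, so U is clopen.
  U = {1, 2, 3, 4}, X ∖ U = ∅ — both open, so U is clopen.
Only trivial clopens (∅ and X) exist, so (X, τ) is connected.
Compute connected components by grouping points that agree on all clopens:
  component: {1, 2, 3, 4}


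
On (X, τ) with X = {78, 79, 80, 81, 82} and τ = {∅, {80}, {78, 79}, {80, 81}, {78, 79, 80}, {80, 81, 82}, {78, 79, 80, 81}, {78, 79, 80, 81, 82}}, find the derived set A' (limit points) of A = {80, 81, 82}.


A' = {81, 82}

For each x ∈ X, list the open sets U ∈ τ with x ∈ U, then check whether U ∩ (A ∖ {x}) ≠ ∅ for every such U.
  x = 78: open {78, 79} ∋ x has {78, 79} ∩ (A ∖ {78}) = ∅, so x is NOT a limit point.
  x = 79: open {78, 79} ∋ x has {78, 79} ∩ (A ∖ {79}) = ∅, so x is NOT a limit point.
  x = 80: open {80} ∋ x has {80} ∩ (A ∖ {80}) = ∅, so x is NOT a limit point.
  x = 81: opens ∋ x are {80, 81}, {80, 81, 82}, {78, 79, 80, 81}, {78, 79, 80, 81, 82}; each meets A ∖ {81}, so x IS a limit point.
  x = 82: opens ∋ x are {80, 81, 82}, {78, 79, 80, 81, 82}; each meets A ∖ {82}, so x IS a limit point.
Collecting: A' = {81, 82}.


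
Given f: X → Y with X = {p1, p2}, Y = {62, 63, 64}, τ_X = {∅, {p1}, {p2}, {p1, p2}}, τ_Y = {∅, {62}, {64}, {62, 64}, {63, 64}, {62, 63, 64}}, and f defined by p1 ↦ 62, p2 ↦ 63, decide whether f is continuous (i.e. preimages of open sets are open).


f IS continuous.

Compute f^{-1}(U) for each U ∈ τ_Y:
  U = ∅: f^{-1}(U) = ∅ ∈ τ_X ✓.
  U = {62}: f^{-1}(U) = {p1} ∈ τ_X ✓.
  U = {64}: f^{-1}(U) = ∅ ∈ τ_X ✓.
  U = {62, 64}: f^{-1}(U) = {p1} ∈ τ_X ✓.
  U = {63, 64}: f^{-1}(U) = {p2} ∈ τ_X ✓.
  U = {62, 63, 64}: f^{-1}(U) = {p1, p2} ∈ τ_X ✓.
Every preimage lies in τ_X, so f IS continuous.


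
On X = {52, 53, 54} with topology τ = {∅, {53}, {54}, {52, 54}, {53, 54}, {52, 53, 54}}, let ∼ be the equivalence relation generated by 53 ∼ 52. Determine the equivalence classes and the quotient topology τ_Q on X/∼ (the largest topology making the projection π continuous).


X/∼ = {[52=53], [54]}; |τ_Q| = 3.

Equivalence classes: [52=53], [54].
Quotient map π: X → X/∼ sends 52 ↦ [52=53], 53 ↦ [52=53], 54 ↦ [54].
For each subset V ⊆ X/∼, compute π^{-1}(V) ⊆ X and check whether π^{-1}(V) ∈ τ. V is open in τ_Q iff π^{-1}(V) ∈ τ.
  V = {}: π^{-1}(V) = ∅ ∈ τ ✓.
  V = {[52=53]}: π^{-1}(V) = {52, 53} ∉ τ ✗.
  V = {[54]}: π^{-1}(V) = {54} ∈ τ ✓.
  V = {[52=53], [54]}: π^{-1}(V) = {52, 53, 54} ∈ τ ✓.
Open sets in the quotient: τ_Q = {{}, {[54]}, {[52=53], [54]}} (3 elements).


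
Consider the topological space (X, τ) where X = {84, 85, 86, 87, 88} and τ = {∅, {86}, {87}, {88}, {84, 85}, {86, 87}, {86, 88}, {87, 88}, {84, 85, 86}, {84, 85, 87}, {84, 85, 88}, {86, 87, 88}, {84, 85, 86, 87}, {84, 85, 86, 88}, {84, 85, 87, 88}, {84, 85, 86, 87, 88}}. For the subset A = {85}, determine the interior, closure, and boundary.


int(A) = ∅, cl(A) = {84, 85}, ∂A = {84, 85}.

Closed sets in (X, τ) are complements of opens:
  closed(X, τ) = {∅, {86}, {87}, {88}, {84, 85}, {86, 87}, {86, 88}, {87, 88}, {84, 85, 86}, {84, 85, 87}, {84, 85, 88}, {86, 87, 88}, {84, 85, 86, 87}, {84, 85, 86, 88}, {84, 85, 87, 88}, {84, 85, 86, 87, 88}}.
int(A) = ⋃ {U ∈ τ : U ⊆ A}. Opens contained in A: ∅.
Taking the union of these: int(A) = ∅.
cl(A) = ⋂ {C closed : A ⊆ C}. Closed sets containing A: {84, 85}, {84, 85, 86}, {84, 85, 87}, {84, 85, 88}, {84, 85, 86, 87}, {84, 85, 86, 88}, {84, 85, 87, 88}, {84, 85, 86, 87, 88}.
Intersecting these: cl(A) = {84, 85}.
∂A = cl(A) ∖ int(A) = {84, 85} ∖ ∅ = {84, 85}.


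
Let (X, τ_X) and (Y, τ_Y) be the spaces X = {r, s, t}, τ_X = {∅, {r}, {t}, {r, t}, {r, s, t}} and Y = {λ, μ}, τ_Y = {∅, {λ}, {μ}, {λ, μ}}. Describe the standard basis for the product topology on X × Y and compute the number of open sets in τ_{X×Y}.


Basis B = {∅ × ∅, {r} × {λ}, {r} × {μ}, {t} × {λ}, {t} × {μ}, {r} × {λ, μ}, {r, t} × {λ}, {r, t} × {μ}, {t} × {λ, μ}, {r, s, t} × {λ}, {r, s, t} × {μ}, {r, t} × {λ, μ}, {r, s, t} × {λ, μ}}; |τ_{X×Y}| = 25.

Enumerate products U × V with U ∈ τ_X, V ∈ τ_Y (deduplicated):
  ∅ × ∅ = {} (∅)
  {r} × {λ} = {(r,λ)}
  {r} × {μ} = {(r,μ)}
  {t} × {λ} = {(t,λ)}
  {t} × {μ} = {(t,μ)}
  {r} × {λ, μ} = {(r,λ), (r,μ)}
  {r, t} × {λ} = {(r,λ), (t,λ)}
  {r, t} × {μ} = {(r,μ), (t,μ)}
  {t} × {λ, μ} = {(t,λ), (t,μ)}
  {r, s, t} × {λ} = {(r,λ), (s,λ), (t,λ)}
  {r, s, t} × {μ} = {(r,μ), (s,μ), (t,μ)}
  {r, t} × {λ, μ} = {(r,λ), (r,μ), (t,λ), (t,μ)}
  {r, s, t} × {λ, μ} = {(r,λ), (r,μ), (s,λ), (s,μ), (t,λ), (t,μ)}
These 13 distinct sets form the basis B.
Close under arbitrary unions to get τ_{X×Y}; counting gives |τ_{X×Y}| = 25.


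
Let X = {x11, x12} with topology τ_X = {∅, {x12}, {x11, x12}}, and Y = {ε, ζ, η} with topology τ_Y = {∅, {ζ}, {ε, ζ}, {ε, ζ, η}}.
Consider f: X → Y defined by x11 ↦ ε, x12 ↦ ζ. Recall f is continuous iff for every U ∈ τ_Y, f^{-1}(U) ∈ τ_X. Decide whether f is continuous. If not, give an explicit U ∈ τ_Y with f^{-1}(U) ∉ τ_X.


f IS continuous.

Compute f^{-1}(U) for each U ∈ τ_Y:
  U = ∅: f^{-1}(U) = ∅ ∈ τ_X ✓.
  U = {ζ}: f^{-1}(U) = {x12} ∈ τ_X ✓.
  U = {ε, ζ}: f^{-1}(U) = {x11, x12} ∈ τ_X ✓.
  U = {ε, ζ, η}: f^{-1}(U) = {x11, x12} ∈ τ_X ✓.
Every preimage lies in τ_X, so f IS continuous.


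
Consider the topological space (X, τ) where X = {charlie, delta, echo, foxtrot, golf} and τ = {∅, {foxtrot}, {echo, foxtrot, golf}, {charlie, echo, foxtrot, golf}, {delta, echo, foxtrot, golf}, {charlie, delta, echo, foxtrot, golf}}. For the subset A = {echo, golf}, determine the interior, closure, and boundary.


int(A) = ∅, cl(A) = {charlie, delta, echo, golf}, ∂A = {charlie, delta, echo, golf}.

Closed sets in (X, τ) are complements of opens:
  closed(X, τ) = {∅, {charlie}, {delta}, {charlie, delta}, {charlie, delta, echo, golf}, {charlie, delta, echo, foxtrot, golf}}.
int(A) = ⋃ {U ∈ τ : U ⊆ A}. Opens contained in A: ∅.
Taking the union of these: int(A) = ∅.
cl(A) = ⋂ {C closed : A ⊆ C}. Closed sets containing A: {charlie, delta, echo, golf}, {charlie, delta, echo, foxtrot, golf}.
Intersecting these: cl(A) = {charlie, delta, echo, golf}.
∂A = cl(A) ∖ int(A) = {charlie, delta, echo, golf} ∖ ∅ = {charlie, delta, echo, golf}.


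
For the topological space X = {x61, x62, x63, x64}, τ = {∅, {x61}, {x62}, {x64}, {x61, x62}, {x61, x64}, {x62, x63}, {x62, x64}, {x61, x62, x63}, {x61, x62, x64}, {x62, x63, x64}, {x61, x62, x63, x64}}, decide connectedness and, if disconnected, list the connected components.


(X, τ) is disconnected; components = [{x61}, {x64}, {x62, x63}].

Find clopen sets (U ∈ τ with X ∖ U ∈ τ):
  U = ∅, X ∖ U = {x61, x62, x63, x64} — both open, so U is clopen.
  U = {x61}, X ∖ U = {x62, x63, x64} — both open, so U is clopen.
  U = {x64}, X ∖ U = {x61, x62, x63} — both open, so U is clopen.
  U = {x61, x64}, X ∖ U = {x62, x63} — both open, so U is clopen.
  U = {x62, x63}, X ∖ U = {x61, x64} — both open, so U is clopen.
  U = {x61, x62, x63}, X ∖ U = {x64} — both open, so U is clopen.
  U = {x62, x63, x64}, X ∖ U = {x61} — both open, so U is clopen.
  U = {x61, x62, x63, x64}, X ∖ U = ∅ — both open, so U is clopen.
Nontrivial clopen(s) exist: e.g. {x62, x63}. So (X, τ) is disconnected.
Compute connected components by grouping points that agree on all clopens:
  component: {x61}
  component: {x64}
  component: {x62, x63}


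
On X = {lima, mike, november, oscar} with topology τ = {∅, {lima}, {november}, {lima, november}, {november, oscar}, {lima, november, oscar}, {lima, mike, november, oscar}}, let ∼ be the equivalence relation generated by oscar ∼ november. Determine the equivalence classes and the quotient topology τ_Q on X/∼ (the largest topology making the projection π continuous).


X/∼ = {[lima], [mike], [november=oscar]}; |τ_Q| = 5.

Equivalence classes: [lima], [mike], [november=oscar].
Quotient map π: X → X/∼ sends lima ↦ [lima], mike ↦ [mike], november ↦ [november=oscar], oscar ↦ [november=oscar].
For each subset V ⊆ X/∼, compute π^{-1}(V) ⊆ X and check whether π^{-1}(V) ∈ τ. V is open in τ_Q iff π^{-1}(V) ∈ τ.
  V = {}: π^{-1}(V) = ∅ ∈ τ ✓.
  V = {[lima]}: π^{-1}(V) = {lima} ∈ τ ✓.
  V = {[mike]}: π^{-1}(V) = {mike} ∉ τ ✗.
  V = {[lima], [mike]}: π^{-1}(V) = {lima, mike} ∉ τ ✗.
  V = {[november=oscar]}: π^{-1}(V) = {november, oscar} ∈ τ ✓.
  V = {[lima], [november=oscar]}: π^{-1}(V) = {lima, november, oscar} ∈ τ ✓.
  V = {[mike], [november=oscar]}: π^{-1}(V) = {mike, november, oscar} ∉ τ ✗.
  V = {[lima], [mike], [november=oscar]}: π^{-1}(V) = {lima, mike, november, oscar} ∈ τ ✓.
Open sets in the quotient: τ_Q = {{}, {[lima]}, {[november=oscar]}, {[lima], [november=oscar]}, {[lima], [mike], [november=oscar]}} (5 elements).


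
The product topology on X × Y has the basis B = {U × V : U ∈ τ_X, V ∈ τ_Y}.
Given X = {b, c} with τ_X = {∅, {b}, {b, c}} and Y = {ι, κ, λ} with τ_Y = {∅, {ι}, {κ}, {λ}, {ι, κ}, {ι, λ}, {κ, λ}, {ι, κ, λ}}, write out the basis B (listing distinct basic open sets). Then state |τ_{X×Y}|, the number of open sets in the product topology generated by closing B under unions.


Basis B = {∅ × ∅, {b} × {ι}, {b} × {κ}, {b} × {λ}, {b} × {ι, κ}, {b} × {ι, λ}, {b, c} × {ι}, {b} × {κ, λ}, {b, c} × {κ}, {b, c} × {λ}, {b} × {ι, κ, λ}, {b, c} × {ι, κ}, {b, c} × {ι, λ}, {b, c} × {κ, λ}, {b, c} × {ι, κ, λ}}; |τ_{X×Y}| = 27.

Enumerate products U × V with U ∈ τ_X, V ∈ τ_Y (deduplicated):
  ∅ × ∅ = {} (∅)
  {b} × {ι} = {(b,ι)}
  {b} × {κ} = {(b,κ)}
  {b} × {λ} = {(b,λ)}
  {b} × {ι, κ} = {(b,ι), (b,κ)}
  {b} × {ι, λ} = {(b,ι), (b,λ)}
  {b, c} × {ι} = {(b,ι), (c,ι)}
  {b} × {κ, λ} = {(b,κ), (b,λ)}
  {b, c} × {κ} = {(b,κ), (c,κ)}
  {b, c} × {λ} = {(b,λ), (c,λ)}
  {b} × {ι, κ, λ} = {(b,ι), (b,κ), (b,λ)}
  {b, c} × {ι, κ} = {(b,ι), (b,κ), (c,ι), (c,κ)}
  {b, c} × {ι, λ} = {(b,ι), (b,λ), (c,ι), (c,λ)}
  {b, c} × {κ, λ} = {(b,κ), (b,λ), (c,κ), (c,λ)}
  {b, c} × {ι, κ, λ} = {(b,ι), (b,κ), (b,λ), (c,ι), (c,κ), (c,λ)}
These 15 distinct sets form the basis B.
Close under arbitrary unions to get τ_{X×Y}; counting gives |τ_{X×Y}| = 27.


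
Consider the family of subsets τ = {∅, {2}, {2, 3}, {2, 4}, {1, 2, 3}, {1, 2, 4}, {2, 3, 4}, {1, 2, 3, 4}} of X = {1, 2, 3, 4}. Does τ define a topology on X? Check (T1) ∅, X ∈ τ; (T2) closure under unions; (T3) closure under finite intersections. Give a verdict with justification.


τ is NOT a topology on X.

Axiom (T1): ∅ ∈ τ? Yes; X ∈ τ? Yes.
Axiom (T2/T3): check pairwise unions and intersections of members of τ.
Counterexample for (T3): {1, 2, 3} ∩ {1, 2, 4} = {1, 2} ∉ τ. Therefore τ is NOT a topology.


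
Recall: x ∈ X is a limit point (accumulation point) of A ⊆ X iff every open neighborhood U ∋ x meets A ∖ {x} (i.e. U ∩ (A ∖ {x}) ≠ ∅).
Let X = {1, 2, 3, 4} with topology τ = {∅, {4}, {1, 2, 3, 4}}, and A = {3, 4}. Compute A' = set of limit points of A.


A' = {1, 2, 3}

For each x ∈ X, list the open sets U ∈ τ with x ∈ U, then check whether U ∩ (A ∖ {x}) ≠ ∅ for every such U.
  x = 1: opens ∋ x are {1, 2, 3, 4}; each meets A ∖ {1}, so x IS a limit point.
  x = 2: opens ∋ x are {1, 2, 3, 4}; each meets A ∖ {2}, so x IS a limit point.
  x = 3: opens ∋ x are {1, 2, 3, 4}; each meets A ∖ {3}, so x IS a limit point.
  x = 4: open {4} ∋ x has {4} ∩ (A ∖ {4}) = ∅, so x is NOT a limit point.
Collecting: A' = {1, 2, 3}.


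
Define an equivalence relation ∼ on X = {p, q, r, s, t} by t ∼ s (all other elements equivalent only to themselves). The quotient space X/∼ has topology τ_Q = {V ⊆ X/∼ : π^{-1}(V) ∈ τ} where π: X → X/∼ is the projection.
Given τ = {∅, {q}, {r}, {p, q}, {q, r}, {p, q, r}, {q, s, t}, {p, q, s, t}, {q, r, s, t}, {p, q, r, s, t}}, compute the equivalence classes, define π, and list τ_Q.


X/∼ = {[p], [q], [r], [s=t]}; |τ_Q| = 10.

Equivalence classes: [p], [q], [r], [s=t].
Quotient map π: X → X/∼ sends p ↦ [p], q ↦ [q], r ↦ [r], s ↦ [s=t], t ↦ [s=t].
For each subset V ⊆ X/∼, compute π^{-1}(V) ⊆ X and check whether π^{-1}(V) ∈ τ. V is open in τ_Q iff π^{-1}(V) ∈ τ.
  V = {}: π^{-1}(V) = ∅ ∈ τ ✓.
  V = {[p]}: π^{-1}(V) = {p} ∉ τ ✗.
  V = {[q]}: π^{-1}(V) = {q} ∈ τ ✓.
  V = {[p], [q]}: π^{-1}(V) = {p, q} ∈ τ ✓.
  V = {[r]}: π^{-1}(V) = {r} ∈ τ ✓.
  V = {[p], [r]}: π^{-1}(V) = {p, r} ∉ τ ✗.
  V = {[q], [r]}: π^{-1}(V) = {q, r} ∈ τ ✓.
  V = {[p], [q], [r]}: π^{-1}(V) = {p, q, r} ∈ τ ✓.
  V = {[s=t]}: π^{-1}(V) = {s, t} ∉ τ ✗.
  V = {[p], [s=t]}: π^{-1}(V) = {p, s, t} ∉ τ ✗.
  V = {[q], [s=t]}: π^{-1}(V) = {q, s, t} ∈ τ ✓.
  V = {[p], [q], [s=t]}: π^{-1}(V) = {p, q, s, t} ∈ τ ✓.
  V = {[r], [s=t]}: π^{-1}(V) = {r, s, t} ∉ τ ✗.
  V = {[p], [r], [s=t]}: π^{-1}(V) = {p, r, s, t} ∉ τ ✗.
  V = {[q], [r], [s=t]}: π^{-1}(V) = {q, r, s, t} ∈ τ ✓.
  V = {[p], [q], [r], [s=t]}: π^{-1}(V) = {p, q, r, s, t} ∈ τ ✓.
Open sets in the quotient: τ_Q = {{}, {[q]}, {[p], [q]}, {[r]}, {[q], [r]}, {[p], [q], [r]}, {[q], [s=t]}, {[p], [q], [s=t]}, {[q], [r], [s=t]}, {[p], [q], [r], [s=t]}} (10 elements).


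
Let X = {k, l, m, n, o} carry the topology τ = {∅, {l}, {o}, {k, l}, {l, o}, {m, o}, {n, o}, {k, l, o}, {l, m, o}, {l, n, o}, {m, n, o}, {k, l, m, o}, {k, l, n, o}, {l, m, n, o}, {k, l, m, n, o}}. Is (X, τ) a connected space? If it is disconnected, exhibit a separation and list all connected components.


(X, τ) is disconnected; components = [{k, l}, {m, n, o}].

Find clopen sets (U ∈ τ with X ∖ U ∈ τ):
  U = ∅, X ∖ U = {k, l, m, n, o} — both open, so U is clopen.
  U = {k, l}, X ∖ U = {m, n, o} — both open, so U is clopen.
  U = {m, n, o}, X ∖ U = {k, l} — both open, so U is clopen.
  U = {k, l, m, n, o}, X ∖ U = ∅ — both open, so U is clopen.
Nontrivial clopen(s) exist: e.g. {k, l}. So (X, τ) is disconnected.
Compute connected components by grouping points that agree on all clopens:
  component: {k, l}
  component: {m, n, o}


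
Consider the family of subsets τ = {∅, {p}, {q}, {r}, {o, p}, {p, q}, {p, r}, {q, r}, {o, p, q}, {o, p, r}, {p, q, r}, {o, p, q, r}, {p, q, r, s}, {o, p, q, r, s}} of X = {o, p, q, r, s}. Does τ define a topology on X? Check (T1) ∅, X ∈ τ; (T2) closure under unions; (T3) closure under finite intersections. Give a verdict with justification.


τ IS a topology on X.

Axiom (T1): ∅ ∈ τ? Yes; X ∈ τ? Yes.
Axiom (T2/T3): check pairwise unions and intersections of members of τ.
All pairwise intersections and unions checked — each lies in τ. Therefore τ satisfies (T1), (T2), (T3): it IS a topology on X.


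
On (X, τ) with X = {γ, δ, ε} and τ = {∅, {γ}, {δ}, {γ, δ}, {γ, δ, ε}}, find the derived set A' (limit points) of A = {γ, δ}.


A' = {ε}

For each x ∈ X, list the open sets U ∈ τ with x ∈ U, then check whether U ∩ (A ∖ {x}) ≠ ∅ for every such U.
  x = γ: open {γ} ∋ x has {γ} ∩ (A ∖ {γ}) = ∅, so x is NOT a limit point.
  x = δ: open {δ} ∋ x has {δ} ∩ (A ∖ {δ}) = ∅, so x is NOT a limit point.
  x = ε: opens ∋ x are {γ, δ, ε}; each meets A ∖ {ε}, so x IS a limit point.
Collecting: A' = {ε}.


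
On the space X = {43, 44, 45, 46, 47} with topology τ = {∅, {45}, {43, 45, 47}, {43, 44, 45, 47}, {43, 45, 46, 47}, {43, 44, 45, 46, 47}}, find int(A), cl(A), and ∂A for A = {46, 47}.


int(A) = ∅, cl(A) = {43, 44, 46, 47}, ∂A = {43, 44, 46, 47}.

Closed sets in (X, τ) are complements of opens:
  closed(X, τ) = {∅, {44}, {46}, {44, 46}, {43, 44, 46, 47}, {43, 44, 45, 46, 47}}.
int(A) = ⋃ {U ∈ τ : U ⊆ A}. Opens contained in A: ∅.
Taking the union of these: int(A) = ∅.
cl(A) = ⋂ {C closed : A ⊆ C}. Closed sets containing A: {43, 44, 46, 47}, {43, 44, 45, 46, 47}.
Intersecting these: cl(A) = {43, 44, 46, 47}.
∂A = cl(A) ∖ int(A) = {43, 44, 46, 47} ∖ ∅ = {43, 44, 46, 47}.


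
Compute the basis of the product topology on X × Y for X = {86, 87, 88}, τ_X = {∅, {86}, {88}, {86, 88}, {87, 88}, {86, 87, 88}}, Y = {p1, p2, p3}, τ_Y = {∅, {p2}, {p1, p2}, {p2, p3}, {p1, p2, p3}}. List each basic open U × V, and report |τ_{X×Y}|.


Basis B = {∅ × ∅, {86} × {p2}, {88} × {p2}, {86} × {p1, p2}, {86} × {p2, p3}, {86, 88} × {p2}, {87, 88} × {p2}, {88} × {p1, p2}, {88} × {p2, p3}, {86} × {p1, p2, p3}, {86, 87, 88} × {p2}, {88} × {p1, p2, p3}, {86, 88} × {p1, p2}, {86, 88} × {p2, p3}, {87, 88} × {p1, p2}, {87, 88} × {p2, p3}, {86, 88} × {p1, p2, p3}, {86, 87, 88} × {p1, p2}, {86, 87, 88} × {p2, p3}, {87, 88} × {p1, p2, p3}, {86, 87, 88} × {p1, p2, p3}}; |τ_{X×Y}| = 70.

Enumerate products U × V with U ∈ τ_X, V ∈ τ_Y (deduplicated):
  ∅ × ∅ = {} (∅)
  {86} × {p2} = {(86,p2)}
  {88} × {p2} = {(88,p2)}
  {86} × {p1, p2} = {(86,p1), (86,p2)}
  {86} × {p2, p3} = {(86,p2), (86,p3)}
  {86, 88} × {p2} = {(86,p2), (88,p2)}
  {87, 88} × {p2} = {(87,p2), (88,p2)}
  {88} × {p1, p2} = {(88,p1), (88,p2)}
  {88} × {p2, p3} = {(88,p2), (88,p3)}
  {86} × {p1, p2, p3} = {(86,p1), (86,p2), (86,p3)}
  {86, 87, 88} × {p2} = {(86,p2), (87,p2), (88,p2)}
  {88} × {p1, p2, p3} = {(88,p1), (88,p2), (88,p3)}
  {86, 88} × {p1, p2} = {(86,p1), (86,p2), (88,p1), (88,p2)}
  {86, 88} × {p2, p3} = {(86,p2), (86,p3), (88,p2), (88,p3)}
  {87, 88} × {p1, p2} = {(87,p1), (87,p2), (88,p1), (88,p2)}
  {87, 88} × {p2, p3} = {(87,p2), (87,p3), (88,p2), (88,p3)}
  {86, 88} × {p1, p2, p3} = {(86,p1), (86,p2), (86,p3), (88,p1), (88,p2), (88,p3)}
  {86, 87, 88} × {p1, p2} = {(86,p1), (86,p2), (87,p1), (87,p2), (88,p1), (88,p2)}
  {86, 87, 88} × {p2, p3} = {(86,p2), (86,p3), (87,p2), (87,p3), (88,p2), (88,p3)}
  {87, 88} × {p1, p2, p3} = {(87,p1), (87,p2), (87,p3), (88,p1), (88,p2), (88,p3)}
  {86, 87, 88} × {p1, p2, p3} = {(86,p1), (86,p2), (86,p3), (87,p1), (87,p2), (87,p3), (88,p1), (88,p2), (88,p3)}
These 21 distinct sets form the basis B.
Close under arbitrary unions to get τ_{X×Y}; counting gives |τ_{X×Y}| = 70.


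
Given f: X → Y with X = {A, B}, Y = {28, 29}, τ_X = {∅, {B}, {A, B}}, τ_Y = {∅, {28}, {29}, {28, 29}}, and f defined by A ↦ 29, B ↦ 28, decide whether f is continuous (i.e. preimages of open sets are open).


f is NOT continuous.

Compute f^{-1}(U) for each U ∈ τ_Y:
  U = ∅: f^{-1}(U) = ∅ ∈ τ_X ✓.
  U = {28}: f^{-1}(U) = {B} ∈ τ_X ✓.
  U = {29}: f^{-1}(U) = {A} ∉ τ_X ✗.
  U = {28, 29}: f^{-1}(U) = {A, B} ∈ τ_X ✓.
Found U = {29} with f^{-1}(U) = {A} not in τ_X. Therefore f is NOT continuous.


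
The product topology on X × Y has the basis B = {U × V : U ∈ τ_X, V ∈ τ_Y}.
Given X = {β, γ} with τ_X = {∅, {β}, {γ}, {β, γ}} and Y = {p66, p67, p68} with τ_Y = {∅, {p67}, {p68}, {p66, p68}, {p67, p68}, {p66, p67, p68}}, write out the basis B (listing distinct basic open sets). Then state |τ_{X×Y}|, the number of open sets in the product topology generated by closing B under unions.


Basis B = {∅ × ∅, {β} × {p67}, {β} × {p68}, {γ} × {p67}, {γ} × {p68}, {β} × {p66, p68}, {β} × {p67, p68}, {β, γ} × {p67}, {β, γ} × {p68}, {γ} × {p66, p68}, {γ} × {p67, p68}, {β} × {p66, p67, p68}, {γ} × {p66, p67, p68}, {β, γ} × {p66, p68}, {β, γ} × {p67, p68}, {β, γ} × {p66, p67, p68}}; |τ_{X×Y}| = 36.

Enumerate products U × V with U ∈ τ_X, V ∈ τ_Y (deduplicated):
  ∅ × ∅ = {} (∅)
  {β} × {p67} = {(β,p67)}
  {β} × {p68} = {(β,p68)}
  {γ} × {p67} = {(γ,p67)}
  {γ} × {p68} = {(γ,p68)}
  {β} × {p66, p68} = {(β,p66), (β,p68)}
  {β} × {p67, p68} = {(β,p67), (β,p68)}
  {β, γ} × {p67} = {(β,p67), (γ,p67)}
  {β, γ} × {p68} = {(β,p68), (γ,p68)}
  {γ} × {p66, p68} = {(γ,p66), (γ,p68)}
  {γ} × {p67, p68} = {(γ,p67), (γ,p68)}
  {β} × {p66, p67, p68} = {(β,p66), (β,p67), (β,p68)}
  {γ} × {p66, p67, p68} = {(γ,p66), (γ,p67), (γ,p68)}
  {β, γ} × {p66, p68} = {(β,p66), (β,p68), (γ,p66), (γ,p68)}
  {β, γ} × {p67, p68} = {(β,p67), (β,p68), (γ,p67), (γ,p68)}
  {β, γ} × {p66, p67, p68} = {(β,p66), (β,p67), (β,p68), (γ,p66), (γ,p67), (γ,p68)}
These 16 distinct sets form the basis B.
Close under arbitrary unions to get τ_{X×Y}; counting gives |τ_{X×Y}| = 36.
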